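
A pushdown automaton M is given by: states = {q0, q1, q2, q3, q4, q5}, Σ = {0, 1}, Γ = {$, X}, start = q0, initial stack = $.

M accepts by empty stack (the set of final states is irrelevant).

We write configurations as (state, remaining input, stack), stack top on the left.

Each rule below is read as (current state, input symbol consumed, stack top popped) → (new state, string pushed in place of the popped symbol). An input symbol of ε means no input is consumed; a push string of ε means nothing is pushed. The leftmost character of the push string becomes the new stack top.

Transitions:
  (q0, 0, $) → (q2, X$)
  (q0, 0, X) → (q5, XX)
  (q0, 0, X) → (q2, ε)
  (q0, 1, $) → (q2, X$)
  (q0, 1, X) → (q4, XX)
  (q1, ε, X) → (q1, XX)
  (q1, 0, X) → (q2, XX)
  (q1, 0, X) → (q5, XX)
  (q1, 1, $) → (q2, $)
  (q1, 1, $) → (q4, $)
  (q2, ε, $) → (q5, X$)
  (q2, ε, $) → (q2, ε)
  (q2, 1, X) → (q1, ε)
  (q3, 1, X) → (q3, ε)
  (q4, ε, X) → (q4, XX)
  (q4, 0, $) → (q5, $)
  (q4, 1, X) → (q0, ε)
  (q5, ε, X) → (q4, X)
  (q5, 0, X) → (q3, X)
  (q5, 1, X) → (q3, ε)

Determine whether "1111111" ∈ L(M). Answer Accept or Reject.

One accepting computation: (q0, 1111111, $) ⊢ (q2, 111111, X$) ⊢ (q1, 11111, $) ⊢ (q2, 1111, $) ⊢ (q5, 1111, X$) ⊢ (q4, 1111, X$) ⊢ (q0, 111, $) ⊢ (q2, 11, X$) ⊢ (q1, 1, $) ⊢ (q2, ε, $) ⊢ (q2, ε, ε)
All input consumed and the stack is empty.

Accept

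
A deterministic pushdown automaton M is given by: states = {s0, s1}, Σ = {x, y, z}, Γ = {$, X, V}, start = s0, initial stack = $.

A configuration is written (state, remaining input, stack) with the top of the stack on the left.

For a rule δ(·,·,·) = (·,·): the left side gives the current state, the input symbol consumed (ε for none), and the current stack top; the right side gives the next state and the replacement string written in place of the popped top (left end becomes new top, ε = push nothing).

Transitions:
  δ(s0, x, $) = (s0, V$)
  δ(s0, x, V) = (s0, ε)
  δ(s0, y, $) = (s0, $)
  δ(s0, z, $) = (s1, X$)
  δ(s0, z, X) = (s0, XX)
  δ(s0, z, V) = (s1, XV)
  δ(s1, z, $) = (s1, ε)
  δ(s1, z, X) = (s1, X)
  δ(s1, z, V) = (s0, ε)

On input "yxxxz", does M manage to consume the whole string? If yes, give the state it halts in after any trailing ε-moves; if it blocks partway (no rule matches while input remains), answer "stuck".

(s0, yxxxz, $)
  read y, top $: go to s0, push $ → (s0, xxxz, $)
  read x, top $: go to s0, push V$ → (s0, xxz, V$)
  read x, top V: go to s0, push ε → (s0, xz, $)
  read x, top $: go to s0, push V$ → (s0, z, V$)
  read z, top V: go to s1, push XV → (s1, ε, XV$)
All input consumed; M is in state s1.

s1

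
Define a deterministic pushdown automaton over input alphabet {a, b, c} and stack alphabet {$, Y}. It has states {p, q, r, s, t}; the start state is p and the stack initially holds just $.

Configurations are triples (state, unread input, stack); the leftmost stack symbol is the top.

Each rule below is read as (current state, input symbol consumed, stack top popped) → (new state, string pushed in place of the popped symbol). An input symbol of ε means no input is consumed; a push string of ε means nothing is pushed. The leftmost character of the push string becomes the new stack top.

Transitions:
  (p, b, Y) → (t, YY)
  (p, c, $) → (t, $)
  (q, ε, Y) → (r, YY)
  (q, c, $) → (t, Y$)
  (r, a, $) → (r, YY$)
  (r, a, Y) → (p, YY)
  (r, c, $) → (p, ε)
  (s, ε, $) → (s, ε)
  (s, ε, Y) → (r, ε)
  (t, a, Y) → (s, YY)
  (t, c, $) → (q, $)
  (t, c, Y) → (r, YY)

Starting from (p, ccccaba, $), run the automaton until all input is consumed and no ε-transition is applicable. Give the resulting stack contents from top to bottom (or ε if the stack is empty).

(p, ccccaba, $)
  read c, top $: go to t, push $ → (t, cccaba, $)
  read c, top $: go to q, push $ → (q, ccaba, $)
  read c, top $: go to t, push Y$ → (t, caba, Y$)
  read c, top Y: go to r, push YY → (r, aba, YY$)
  read a, top Y: go to p, push YY → (p, ba, YYY$)
  read b, top Y: go to t, push YY → (t, a, YYYY$)
  read a, top Y: go to s, push YY → (s, ε, YYYYY$)
  ε-move, top Y: go to r, push ε → (r, ε, YYYY$)
All input consumed in state r with stack YYYY$.

YYYY$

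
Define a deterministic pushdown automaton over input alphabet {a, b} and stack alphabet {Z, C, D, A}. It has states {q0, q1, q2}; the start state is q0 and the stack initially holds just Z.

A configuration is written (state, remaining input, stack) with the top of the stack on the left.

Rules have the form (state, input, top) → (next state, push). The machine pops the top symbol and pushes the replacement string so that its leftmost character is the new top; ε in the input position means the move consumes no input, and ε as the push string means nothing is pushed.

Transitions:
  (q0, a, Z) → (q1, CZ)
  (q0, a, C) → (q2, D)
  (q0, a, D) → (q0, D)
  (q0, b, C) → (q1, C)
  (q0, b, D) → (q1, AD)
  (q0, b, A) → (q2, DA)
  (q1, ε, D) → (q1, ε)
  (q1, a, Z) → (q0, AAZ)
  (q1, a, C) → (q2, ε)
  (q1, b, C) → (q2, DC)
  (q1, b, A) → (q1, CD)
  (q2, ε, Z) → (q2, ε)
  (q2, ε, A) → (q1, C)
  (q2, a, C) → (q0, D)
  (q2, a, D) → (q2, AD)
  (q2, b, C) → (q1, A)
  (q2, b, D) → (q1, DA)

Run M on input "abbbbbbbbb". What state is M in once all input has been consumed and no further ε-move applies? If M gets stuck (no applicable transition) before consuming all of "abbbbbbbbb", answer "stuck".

q1

(q0, abbbbbbbbb, Z)
  read a, top Z: go to q1, push CZ → (q1, bbbbbbbbb, CZ)
  read b, top C: go to q2, push DC → (q2, bbbbbbbb, DCZ)
  read b, top D: go to q1, push DA → (q1, bbbbbbb, DACZ)
  ε-move, top D: go to q1, push ε → (q1, bbbbbbb, ACZ)
  read b, top A: go to q1, push CD → (q1, bbbbbb, CDCZ)
  read b, top C: go to q2, push DC → (q2, bbbbb, DCDCZ)
  read b, top D: go to q1, push DA → (q1, bbbb, DACDCZ)
  ε-move, top D: go to q1, push ε → (q1, bbbb, ACDCZ)
  read b, top A: go to q1, push CD → (q1, bbb, CDCDCZ)
  read b, top C: go to q2, push DC → (q2, bb, DCDCDCZ)
  read b, top D: go to q1, push DA → (q1, b, DACDCDCZ)
  ε-move, top D: go to q1, push ε → (q1, b, ACDCDCZ)
  read b, top A: go to q1, push CD → (q1, ε, CDCDCDCZ)
All input consumed; M is in state q1.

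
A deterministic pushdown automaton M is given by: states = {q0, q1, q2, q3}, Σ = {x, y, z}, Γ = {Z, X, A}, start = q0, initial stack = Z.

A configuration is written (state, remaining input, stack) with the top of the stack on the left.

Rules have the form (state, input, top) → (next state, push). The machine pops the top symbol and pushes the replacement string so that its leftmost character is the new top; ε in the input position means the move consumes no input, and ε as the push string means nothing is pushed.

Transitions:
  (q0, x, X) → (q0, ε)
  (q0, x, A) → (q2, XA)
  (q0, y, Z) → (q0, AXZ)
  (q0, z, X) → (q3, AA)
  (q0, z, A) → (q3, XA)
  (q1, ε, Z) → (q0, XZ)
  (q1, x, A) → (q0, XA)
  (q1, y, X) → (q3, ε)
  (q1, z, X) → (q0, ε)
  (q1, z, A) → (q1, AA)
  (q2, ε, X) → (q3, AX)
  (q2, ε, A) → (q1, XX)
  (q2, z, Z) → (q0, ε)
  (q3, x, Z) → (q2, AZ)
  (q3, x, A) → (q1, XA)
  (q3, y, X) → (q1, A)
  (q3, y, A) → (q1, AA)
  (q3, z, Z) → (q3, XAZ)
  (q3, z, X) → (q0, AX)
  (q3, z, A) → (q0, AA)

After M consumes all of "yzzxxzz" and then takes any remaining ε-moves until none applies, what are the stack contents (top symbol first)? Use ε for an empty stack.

XAXAXAXZ

(q0, yzzxxzz, Z) ⊢ (q0, zzxxzz, AXZ) ⊢ (q3, zxxzz, XAXZ) ⊢ (q0, xxzz, AXAXZ) ⊢ (q2, xzz, XAXAXZ) ⊢ (q3, xzz, AXAXAXZ) ⊢ (q1, zz, XAXAXAXZ) ⊢ (q0, z, AXAXAXZ) ⊢ (q3, ε, XAXAXAXZ)
All input consumed in state q3 with stack XAXAXAXZ.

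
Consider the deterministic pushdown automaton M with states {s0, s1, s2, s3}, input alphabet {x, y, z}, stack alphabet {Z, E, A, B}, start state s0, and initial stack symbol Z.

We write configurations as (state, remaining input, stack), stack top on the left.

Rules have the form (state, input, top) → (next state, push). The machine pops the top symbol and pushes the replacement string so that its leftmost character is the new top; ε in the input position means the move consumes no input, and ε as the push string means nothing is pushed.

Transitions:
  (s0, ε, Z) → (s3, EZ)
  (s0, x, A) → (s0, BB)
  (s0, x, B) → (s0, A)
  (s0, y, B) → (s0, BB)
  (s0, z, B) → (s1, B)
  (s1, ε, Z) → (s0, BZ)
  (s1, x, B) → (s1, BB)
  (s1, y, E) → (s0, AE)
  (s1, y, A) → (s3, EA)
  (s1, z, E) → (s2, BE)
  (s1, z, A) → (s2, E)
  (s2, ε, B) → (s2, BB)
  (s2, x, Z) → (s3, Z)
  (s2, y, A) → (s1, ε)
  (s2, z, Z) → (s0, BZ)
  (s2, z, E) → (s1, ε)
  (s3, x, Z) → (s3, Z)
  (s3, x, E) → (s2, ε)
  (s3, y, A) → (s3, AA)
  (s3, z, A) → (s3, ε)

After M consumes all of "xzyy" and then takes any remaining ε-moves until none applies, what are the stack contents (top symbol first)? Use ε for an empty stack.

BBBZ

(s0, xzyy, Z)
  ε-move, top Z: go to s3, push EZ → (s3, xzyy, EZ)
  read x, top E: go to s2, push ε → (s2, zyy, Z)
  read z, top Z: go to s0, push BZ → (s0, yy, BZ)
  read y, top B: go to s0, push BB → (s0, y, BBZ)
  read y, top B: go to s0, push BB → (s0, ε, BBBZ)
All input consumed in state s0 with stack BBBZ.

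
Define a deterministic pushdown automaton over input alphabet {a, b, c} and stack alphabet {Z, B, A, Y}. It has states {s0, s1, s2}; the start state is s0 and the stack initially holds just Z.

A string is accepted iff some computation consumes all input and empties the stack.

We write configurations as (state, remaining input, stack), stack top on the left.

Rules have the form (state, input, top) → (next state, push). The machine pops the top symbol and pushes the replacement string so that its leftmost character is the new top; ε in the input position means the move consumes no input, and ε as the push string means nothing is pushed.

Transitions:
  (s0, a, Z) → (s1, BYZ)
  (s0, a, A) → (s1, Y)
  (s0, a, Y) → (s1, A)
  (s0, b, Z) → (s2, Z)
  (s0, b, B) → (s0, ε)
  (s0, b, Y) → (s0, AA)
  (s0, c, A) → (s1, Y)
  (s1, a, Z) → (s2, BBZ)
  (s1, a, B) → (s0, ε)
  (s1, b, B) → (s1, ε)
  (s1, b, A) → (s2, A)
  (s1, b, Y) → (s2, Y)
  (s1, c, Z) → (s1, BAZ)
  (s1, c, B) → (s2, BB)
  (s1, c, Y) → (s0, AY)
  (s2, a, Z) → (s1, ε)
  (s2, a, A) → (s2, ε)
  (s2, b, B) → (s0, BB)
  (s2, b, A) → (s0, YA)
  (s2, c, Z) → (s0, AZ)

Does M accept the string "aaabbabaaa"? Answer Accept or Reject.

(s0, aaabbabaaa, Z)
  read a, top Z: go to s1, push BYZ → (s1, aabbabaaa, BYZ)
  read a, top B: go to s0, push ε → (s0, abbabaaa, YZ)
  read a, top Y: go to s1, push A → (s1, bbabaaa, AZ)
  read b, top A: go to s2, push A → (s2, babaaa, AZ)
  read b, top A: go to s0, push YA → (s0, abaaa, YAZ)
  read a, top Y: go to s1, push A → (s1, baaa, AAZ)
  read b, top A: go to s2, push A → (s2, aaa, AAZ)
  read a, top A: go to s2, push ε → (s2, aa, AZ)
  read a, top A: go to s2, push ε → (s2, a, Z)
  read a, top Z: go to s1, push ε → (s1, ε, ε)
All input consumed and the stack is empty.

Accept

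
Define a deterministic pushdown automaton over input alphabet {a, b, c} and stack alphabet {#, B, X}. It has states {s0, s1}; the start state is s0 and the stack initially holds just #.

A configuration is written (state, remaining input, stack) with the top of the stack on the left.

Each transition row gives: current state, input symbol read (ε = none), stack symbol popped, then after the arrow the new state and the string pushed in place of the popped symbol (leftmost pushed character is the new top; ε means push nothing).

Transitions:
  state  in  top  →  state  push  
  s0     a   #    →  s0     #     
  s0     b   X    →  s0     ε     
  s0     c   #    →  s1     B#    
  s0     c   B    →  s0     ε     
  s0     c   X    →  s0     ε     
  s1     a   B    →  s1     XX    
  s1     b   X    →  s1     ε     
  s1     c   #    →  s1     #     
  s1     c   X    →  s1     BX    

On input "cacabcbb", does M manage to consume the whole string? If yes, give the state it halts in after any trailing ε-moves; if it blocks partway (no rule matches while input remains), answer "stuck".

(s0, cacabcbb, #) ⊢ (s1, acabcbb, B#) ⊢ (s1, cabcbb, XX#) ⊢ (s1, abcbb, BXX#) ⊢ (s1, bcbb, XXXX#) ⊢ (s1, cbb, XXX#) ⊢ (s1, bb, BXXX#)
No transition for (s1, b, top B); M blocks with input bb remaining.

stuck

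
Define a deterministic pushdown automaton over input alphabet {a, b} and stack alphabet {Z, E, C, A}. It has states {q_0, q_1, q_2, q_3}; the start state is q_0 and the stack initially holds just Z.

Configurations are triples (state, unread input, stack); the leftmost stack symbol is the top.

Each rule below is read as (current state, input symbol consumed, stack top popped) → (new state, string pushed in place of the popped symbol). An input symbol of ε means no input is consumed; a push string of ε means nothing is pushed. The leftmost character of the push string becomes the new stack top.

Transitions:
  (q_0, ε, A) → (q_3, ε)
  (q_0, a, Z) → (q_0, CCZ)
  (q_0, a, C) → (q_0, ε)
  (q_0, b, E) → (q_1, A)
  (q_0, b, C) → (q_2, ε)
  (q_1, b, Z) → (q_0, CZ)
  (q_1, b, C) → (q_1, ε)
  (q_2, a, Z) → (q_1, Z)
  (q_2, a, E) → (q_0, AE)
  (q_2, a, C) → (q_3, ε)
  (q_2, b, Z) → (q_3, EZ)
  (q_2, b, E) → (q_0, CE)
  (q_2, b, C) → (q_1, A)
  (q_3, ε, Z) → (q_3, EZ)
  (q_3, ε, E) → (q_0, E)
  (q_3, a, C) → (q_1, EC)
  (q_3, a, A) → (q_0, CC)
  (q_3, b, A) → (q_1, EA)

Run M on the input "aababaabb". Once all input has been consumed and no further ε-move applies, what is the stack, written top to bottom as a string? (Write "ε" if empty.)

AZ

(q_0, aababaabb, Z)
  read a, top Z: go to q_0, push CCZ → (q_0, ababaabb, CCZ)
  read a, top C: go to q_0, push ε → (q_0, babaabb, CZ)
  read b, top C: go to q_2, push ε → (q_2, abaabb, Z)
  read a, top Z: go to q_1, push Z → (q_1, baabb, Z)
  read b, top Z: go to q_0, push CZ → (q_0, aabb, CZ)
  read a, top C: go to q_0, push ε → (q_0, abb, Z)
  read a, top Z: go to q_0, push CCZ → (q_0, bb, CCZ)
  read b, top C: go to q_2, push ε → (q_2, b, CZ)
  read b, top C: go to q_1, push A → (q_1, ε, AZ)
All input consumed in state q_1 with stack AZ.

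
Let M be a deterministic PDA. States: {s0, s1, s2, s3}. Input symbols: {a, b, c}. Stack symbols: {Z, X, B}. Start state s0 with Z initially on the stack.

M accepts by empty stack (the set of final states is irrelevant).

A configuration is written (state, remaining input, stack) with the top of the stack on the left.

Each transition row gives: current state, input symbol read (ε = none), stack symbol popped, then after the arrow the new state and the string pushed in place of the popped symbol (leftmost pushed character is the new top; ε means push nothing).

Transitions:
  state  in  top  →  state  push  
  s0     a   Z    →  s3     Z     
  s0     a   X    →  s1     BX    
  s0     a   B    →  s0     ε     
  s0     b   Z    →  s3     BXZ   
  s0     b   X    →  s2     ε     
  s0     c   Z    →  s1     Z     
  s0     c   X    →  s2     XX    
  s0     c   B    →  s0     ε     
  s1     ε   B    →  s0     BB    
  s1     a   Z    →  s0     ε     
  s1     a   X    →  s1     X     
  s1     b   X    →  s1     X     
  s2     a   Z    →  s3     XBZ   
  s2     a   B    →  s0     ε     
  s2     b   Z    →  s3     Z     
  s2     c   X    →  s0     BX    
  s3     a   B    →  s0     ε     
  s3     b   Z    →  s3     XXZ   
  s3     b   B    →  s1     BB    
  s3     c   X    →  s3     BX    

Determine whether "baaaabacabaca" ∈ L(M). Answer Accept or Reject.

(s0, baaaabacabaca, Z)
  read b, top Z: go to s3, push BXZ → (s3, aaaabacabaca, BXZ)
  read a, top B: go to s0, push ε → (s0, aaabacabaca, XZ)
  read a, top X: go to s1, push BX → (s1, aabacabaca, BXZ)
  ε-move, top B: go to s0, push BB → (s0, aabacabaca, BBXZ)
  read a, top B: go to s0, push ε → (s0, abacabaca, BXZ)
  read a, top B: go to s0, push ε → (s0, bacabaca, XZ)
  read b, top X: go to s2, push ε → (s2, acabaca, Z)
  read a, top Z: go to s3, push XBZ → (s3, cabaca, XBZ)
  read c, top X: go to s3, push BX → (s3, abaca, BXBZ)
  read a, top B: go to s0, push ε → (s0, baca, XBZ)
  read b, top X: go to s2, push ε → (s2, aca, BZ)
  read a, top B: go to s0, push ε → (s0, ca, Z)
  read c, top Z: go to s1, push Z → (s1, a, Z)
  read a, top Z: go to s0, push ε → (s0, ε, ε)
All input consumed and the stack is empty.

Accept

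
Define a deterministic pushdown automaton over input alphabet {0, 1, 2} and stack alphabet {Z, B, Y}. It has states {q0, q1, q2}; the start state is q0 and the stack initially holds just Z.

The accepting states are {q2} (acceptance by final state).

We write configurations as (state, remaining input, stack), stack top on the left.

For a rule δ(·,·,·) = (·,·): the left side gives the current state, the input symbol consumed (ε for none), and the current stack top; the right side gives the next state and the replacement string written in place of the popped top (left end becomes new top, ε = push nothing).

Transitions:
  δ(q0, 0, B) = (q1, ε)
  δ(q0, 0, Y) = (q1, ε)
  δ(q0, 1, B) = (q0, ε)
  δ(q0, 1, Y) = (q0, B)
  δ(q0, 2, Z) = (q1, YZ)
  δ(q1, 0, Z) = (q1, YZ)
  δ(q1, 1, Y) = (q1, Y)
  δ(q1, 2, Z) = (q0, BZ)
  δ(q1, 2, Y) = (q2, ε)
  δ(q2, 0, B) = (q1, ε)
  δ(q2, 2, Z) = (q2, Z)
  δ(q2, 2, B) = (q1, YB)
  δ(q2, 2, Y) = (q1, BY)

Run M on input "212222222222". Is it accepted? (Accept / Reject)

(q0, 212222222222, Z) ⊢ (q1, 12222222222, YZ) ⊢ (q1, 2222222222, YZ) ⊢ (q2, 222222222, Z) ⊢ (q2, 22222222, Z) ⊢ (q2, 2222222, Z) ⊢ (q2, 222222, Z) ⊢ (q2, 22222, Z) ⊢ (q2, 2222, Z) ⊢ (q2, 222, Z) ⊢ (q2, 22, Z) ⊢ (q2, 2, Z) ⊢ (q2, ε, Z)
All input consumed; state q2 ∈ F.

Accept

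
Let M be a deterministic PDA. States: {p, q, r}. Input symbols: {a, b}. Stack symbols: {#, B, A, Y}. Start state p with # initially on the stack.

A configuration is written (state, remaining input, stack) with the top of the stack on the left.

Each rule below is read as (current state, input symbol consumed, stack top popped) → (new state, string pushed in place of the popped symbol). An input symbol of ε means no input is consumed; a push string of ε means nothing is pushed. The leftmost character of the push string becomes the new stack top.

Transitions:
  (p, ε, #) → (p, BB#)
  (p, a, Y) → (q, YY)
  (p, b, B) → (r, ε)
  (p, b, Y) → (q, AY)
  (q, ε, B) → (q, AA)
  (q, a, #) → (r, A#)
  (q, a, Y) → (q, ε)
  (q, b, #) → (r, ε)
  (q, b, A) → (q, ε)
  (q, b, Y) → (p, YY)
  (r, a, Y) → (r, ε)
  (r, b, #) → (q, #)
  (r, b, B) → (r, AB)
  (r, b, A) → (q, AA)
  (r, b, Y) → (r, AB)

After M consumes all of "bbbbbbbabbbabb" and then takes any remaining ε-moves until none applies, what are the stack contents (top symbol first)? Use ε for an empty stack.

A#

(p, bbbbbbbabbbabb, #)
  ε-move, top #: go to p, push BB# → (p, bbbbbbbabbbabb, BB#)
  read b, top B: go to r, push ε → (r, bbbbbbabbbabb, B#)
  read b, top B: go to r, push AB → (r, bbbbbabbbabb, AB#)
  read b, top A: go to q, push AA → (q, bbbbabbbabb, AAB#)
  read b, top A: go to q, push ε → (q, bbbabbbabb, AB#)
  read b, top A: go to q, push ε → (q, bbabbbabb, B#)
  ε-move, top B: go to q, push AA → (q, bbabbbabb, AA#)
  read b, top A: go to q, push ε → (q, babbbabb, A#)
  read b, top A: go to q, push ε → (q, abbbabb, #)
  read a, top #: go to r, push A# → (r, bbbabb, A#)
  read b, top A: go to q, push AA → (q, bbabb, AA#)
  read b, top A: go to q, push ε → (q, babb, A#)
  read b, top A: go to q, push ε → (q, abb, #)
  read a, top #: go to r, push A# → (r, bb, A#)
  read b, top A: go to q, push AA → (q, b, AA#)
  read b, top A: go to q, push ε → (q, ε, A#)
All input consumed in state q with stack A#.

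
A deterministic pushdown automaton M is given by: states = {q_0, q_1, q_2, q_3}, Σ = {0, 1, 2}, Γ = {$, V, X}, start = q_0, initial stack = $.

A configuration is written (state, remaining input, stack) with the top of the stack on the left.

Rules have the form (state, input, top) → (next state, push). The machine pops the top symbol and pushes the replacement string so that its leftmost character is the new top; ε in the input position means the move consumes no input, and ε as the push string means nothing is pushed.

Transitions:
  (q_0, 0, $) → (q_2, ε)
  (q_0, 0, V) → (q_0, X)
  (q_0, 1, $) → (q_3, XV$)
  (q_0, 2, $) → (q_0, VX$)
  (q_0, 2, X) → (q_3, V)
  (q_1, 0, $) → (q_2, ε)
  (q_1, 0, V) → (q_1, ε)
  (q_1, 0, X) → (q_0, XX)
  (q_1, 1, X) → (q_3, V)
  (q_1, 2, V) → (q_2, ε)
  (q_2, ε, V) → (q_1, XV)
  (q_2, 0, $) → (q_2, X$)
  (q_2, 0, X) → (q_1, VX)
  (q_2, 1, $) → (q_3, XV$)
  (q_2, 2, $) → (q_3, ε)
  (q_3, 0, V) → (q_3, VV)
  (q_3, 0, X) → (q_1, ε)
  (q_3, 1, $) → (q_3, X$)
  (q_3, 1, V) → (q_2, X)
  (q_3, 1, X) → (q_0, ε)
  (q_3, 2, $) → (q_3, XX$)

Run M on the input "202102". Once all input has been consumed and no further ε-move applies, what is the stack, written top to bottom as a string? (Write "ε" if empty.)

XX$

(q_0, 202102, $) ⊢ (q_0, 02102, VX$) ⊢ (q_0, 2102, XX$) ⊢ (q_3, 102, VX$) ⊢ (q_2, 02, XX$) ⊢ (q_1, 2, VXX$) ⊢ (q_2, ε, XX$)
All input consumed in state q_2 with stack XX$.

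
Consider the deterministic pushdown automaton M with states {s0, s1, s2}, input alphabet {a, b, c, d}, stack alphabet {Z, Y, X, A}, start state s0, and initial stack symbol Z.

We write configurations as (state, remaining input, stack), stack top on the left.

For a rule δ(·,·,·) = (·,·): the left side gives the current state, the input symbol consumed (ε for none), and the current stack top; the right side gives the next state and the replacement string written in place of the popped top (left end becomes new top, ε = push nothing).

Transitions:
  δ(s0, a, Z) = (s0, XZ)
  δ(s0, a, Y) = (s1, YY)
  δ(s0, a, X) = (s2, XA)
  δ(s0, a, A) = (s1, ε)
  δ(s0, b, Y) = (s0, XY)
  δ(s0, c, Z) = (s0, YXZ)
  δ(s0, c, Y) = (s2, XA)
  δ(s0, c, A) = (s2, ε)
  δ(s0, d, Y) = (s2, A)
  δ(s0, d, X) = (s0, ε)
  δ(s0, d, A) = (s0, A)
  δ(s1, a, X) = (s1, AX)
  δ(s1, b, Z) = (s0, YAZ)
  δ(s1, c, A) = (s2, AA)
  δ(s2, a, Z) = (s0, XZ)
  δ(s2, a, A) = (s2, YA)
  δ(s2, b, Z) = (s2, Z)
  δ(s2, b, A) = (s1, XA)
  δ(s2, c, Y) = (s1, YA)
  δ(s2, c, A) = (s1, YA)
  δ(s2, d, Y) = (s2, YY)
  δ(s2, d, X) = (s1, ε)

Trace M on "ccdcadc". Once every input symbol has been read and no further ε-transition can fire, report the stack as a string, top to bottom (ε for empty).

(s0, ccdcadc, Z) ⊢ (s0, cdcadc, YXZ) ⊢ (s2, dcadc, XAXZ) ⊢ (s1, cadc, AXZ) ⊢ (s2, adc, AAXZ) ⊢ (s2, dc, YAAXZ) ⊢ (s2, c, YYAAXZ) ⊢ (s1, ε, YAYAAXZ)
All input consumed in state s1 with stack YAYAAXZ.

YAYAAXZ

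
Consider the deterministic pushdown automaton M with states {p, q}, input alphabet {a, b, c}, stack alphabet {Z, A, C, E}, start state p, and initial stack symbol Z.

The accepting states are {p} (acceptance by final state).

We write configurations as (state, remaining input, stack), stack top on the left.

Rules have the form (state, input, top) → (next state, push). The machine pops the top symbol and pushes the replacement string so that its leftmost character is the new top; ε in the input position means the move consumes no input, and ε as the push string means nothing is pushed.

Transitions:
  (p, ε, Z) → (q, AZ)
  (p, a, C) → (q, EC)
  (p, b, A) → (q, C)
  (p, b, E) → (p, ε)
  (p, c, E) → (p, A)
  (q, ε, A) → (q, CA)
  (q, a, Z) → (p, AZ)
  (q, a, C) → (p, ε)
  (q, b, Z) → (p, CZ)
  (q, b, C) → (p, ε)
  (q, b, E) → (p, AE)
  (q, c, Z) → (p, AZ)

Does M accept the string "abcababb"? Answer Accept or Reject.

Reject

(p, abcababb, Z)
  ε-move, top Z: go to q, push AZ → (q, abcababb, AZ)
  ε-move, top A: go to q, push CA → (q, abcababb, CAZ)
  read a, top C: go to p, push ε → (p, bcababb, AZ)
  read b, top A: go to q, push C → (q, cababb, CZ)
No transition applies at (q, cababb, CZ); input not fully consumed.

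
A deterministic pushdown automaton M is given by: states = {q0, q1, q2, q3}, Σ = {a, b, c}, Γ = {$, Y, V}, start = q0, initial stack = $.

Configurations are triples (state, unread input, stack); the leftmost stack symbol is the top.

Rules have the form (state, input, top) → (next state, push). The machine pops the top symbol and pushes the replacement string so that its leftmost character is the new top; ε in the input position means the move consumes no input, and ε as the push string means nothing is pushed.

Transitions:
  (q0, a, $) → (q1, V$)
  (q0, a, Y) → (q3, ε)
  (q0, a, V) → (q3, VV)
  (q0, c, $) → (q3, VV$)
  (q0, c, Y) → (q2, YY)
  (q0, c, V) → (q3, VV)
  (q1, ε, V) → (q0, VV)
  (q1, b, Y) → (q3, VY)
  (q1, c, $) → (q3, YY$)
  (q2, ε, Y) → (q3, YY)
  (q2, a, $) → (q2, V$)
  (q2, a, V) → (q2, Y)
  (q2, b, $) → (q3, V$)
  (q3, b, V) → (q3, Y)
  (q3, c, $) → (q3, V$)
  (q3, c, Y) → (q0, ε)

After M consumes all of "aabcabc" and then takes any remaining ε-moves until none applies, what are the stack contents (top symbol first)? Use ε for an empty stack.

(q0, aabcabc, $)
  read a, top $: go to q1, push V$ → (q1, abcabc, V$)
  ε-move, top V: go to q0, push VV → (q0, abcabc, VV$)
  read a, top V: go to q3, push VV → (q3, bcabc, VVV$)
  read b, top V: go to q3, push Y → (q3, cabc, YVV$)
  read c, top Y: go to q0, push ε → (q0, abc, VV$)
  read a, top V: go to q3, push VV → (q3, bc, VVV$)
  read b, top V: go to q3, push Y → (q3, c, YVV$)
  read c, top Y: go to q0, push ε → (q0, ε, VV$)
All input consumed in state q0 with stack VV$.

VV$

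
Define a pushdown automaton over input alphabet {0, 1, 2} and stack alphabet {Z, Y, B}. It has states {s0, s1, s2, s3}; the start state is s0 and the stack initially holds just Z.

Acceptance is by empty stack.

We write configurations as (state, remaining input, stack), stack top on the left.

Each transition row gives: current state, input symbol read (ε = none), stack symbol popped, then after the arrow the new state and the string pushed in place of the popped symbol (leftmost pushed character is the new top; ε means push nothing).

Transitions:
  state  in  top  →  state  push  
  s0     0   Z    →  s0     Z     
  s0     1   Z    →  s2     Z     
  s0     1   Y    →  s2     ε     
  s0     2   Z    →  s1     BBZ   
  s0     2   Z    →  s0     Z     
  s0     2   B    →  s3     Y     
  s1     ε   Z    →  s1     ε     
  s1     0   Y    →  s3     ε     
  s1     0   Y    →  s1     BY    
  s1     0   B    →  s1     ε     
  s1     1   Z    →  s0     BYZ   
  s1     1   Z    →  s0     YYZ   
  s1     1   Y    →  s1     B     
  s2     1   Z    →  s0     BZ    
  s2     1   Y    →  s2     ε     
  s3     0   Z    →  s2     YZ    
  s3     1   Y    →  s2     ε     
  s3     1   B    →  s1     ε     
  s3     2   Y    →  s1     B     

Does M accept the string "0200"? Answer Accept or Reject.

One accepting computation: (s0, 0200, Z) ⊢ (s0, 200, Z) ⊢ (s1, 00, BBZ) ⊢ (s1, 0, BZ) ⊢ (s1, ε, Z) ⊢ (s1, ε, ε)
All input consumed and the stack is empty.

Accept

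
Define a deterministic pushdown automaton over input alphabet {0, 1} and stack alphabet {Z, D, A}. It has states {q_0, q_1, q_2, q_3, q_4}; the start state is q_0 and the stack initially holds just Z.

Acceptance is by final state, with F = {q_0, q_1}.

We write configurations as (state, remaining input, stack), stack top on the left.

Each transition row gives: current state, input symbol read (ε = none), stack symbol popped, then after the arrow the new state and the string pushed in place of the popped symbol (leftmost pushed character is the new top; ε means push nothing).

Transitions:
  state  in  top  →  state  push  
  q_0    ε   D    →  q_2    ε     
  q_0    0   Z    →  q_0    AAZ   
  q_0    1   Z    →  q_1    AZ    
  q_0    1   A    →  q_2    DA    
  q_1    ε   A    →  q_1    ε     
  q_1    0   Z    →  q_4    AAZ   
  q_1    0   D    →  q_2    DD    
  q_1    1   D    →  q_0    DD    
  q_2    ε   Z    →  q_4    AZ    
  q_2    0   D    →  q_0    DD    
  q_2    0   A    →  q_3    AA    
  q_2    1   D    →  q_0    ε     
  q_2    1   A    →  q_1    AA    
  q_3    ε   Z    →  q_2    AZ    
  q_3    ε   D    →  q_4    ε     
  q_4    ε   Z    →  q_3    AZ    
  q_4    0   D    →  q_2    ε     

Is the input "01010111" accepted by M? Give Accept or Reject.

(q_0, 01010111, Z)
  read 0, top Z: go to q_0, push AAZ → (q_0, 1010111, AAZ)
  read 1, top A: go to q_2, push DA → (q_2, 010111, DAAZ)
  read 0, top D: go to q_0, push DD → (q_0, 10111, DDAAZ)
  ε-move, top D: go to q_2, push ε → (q_2, 10111, DAAZ)
  read 1, top D: go to q_0, push ε → (q_0, 0111, AAZ)
No transition applies at (q_0, 0111, AAZ); input not fully consumed.

Reject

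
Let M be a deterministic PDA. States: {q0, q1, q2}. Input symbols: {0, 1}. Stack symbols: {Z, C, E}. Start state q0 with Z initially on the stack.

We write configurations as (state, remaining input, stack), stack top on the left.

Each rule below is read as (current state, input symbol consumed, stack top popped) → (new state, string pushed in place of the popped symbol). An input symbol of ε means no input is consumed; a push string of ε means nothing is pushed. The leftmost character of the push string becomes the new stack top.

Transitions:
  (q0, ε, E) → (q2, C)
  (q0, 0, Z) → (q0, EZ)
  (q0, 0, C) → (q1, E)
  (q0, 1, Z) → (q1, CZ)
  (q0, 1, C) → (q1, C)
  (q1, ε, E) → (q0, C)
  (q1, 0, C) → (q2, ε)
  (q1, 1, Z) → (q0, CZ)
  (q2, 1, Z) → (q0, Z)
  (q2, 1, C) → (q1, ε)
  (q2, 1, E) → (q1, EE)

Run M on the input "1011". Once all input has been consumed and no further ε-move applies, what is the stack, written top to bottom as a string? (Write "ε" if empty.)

(q0, 1011, Z) ⊢ (q1, 011, CZ) ⊢ (q2, 11, Z) ⊢ (q0, 1, Z) ⊢ (q1, ε, CZ)
All input consumed in state q1 with stack CZ.

CZ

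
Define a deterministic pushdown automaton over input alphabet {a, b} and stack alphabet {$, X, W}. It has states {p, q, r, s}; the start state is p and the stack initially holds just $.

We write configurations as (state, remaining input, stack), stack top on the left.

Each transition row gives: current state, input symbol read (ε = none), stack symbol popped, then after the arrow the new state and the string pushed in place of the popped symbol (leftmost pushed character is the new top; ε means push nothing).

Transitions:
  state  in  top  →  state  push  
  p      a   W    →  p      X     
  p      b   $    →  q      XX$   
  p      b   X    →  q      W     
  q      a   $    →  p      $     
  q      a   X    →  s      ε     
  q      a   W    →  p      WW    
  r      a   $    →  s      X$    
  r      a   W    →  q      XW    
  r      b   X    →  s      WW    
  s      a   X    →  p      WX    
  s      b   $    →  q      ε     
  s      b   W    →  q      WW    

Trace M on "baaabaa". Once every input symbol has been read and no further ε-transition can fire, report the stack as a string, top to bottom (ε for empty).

(p, baaabaa, $)
  read b, top $: go to q, push XX$ → (q, aaabaa, XX$)
  read a, top X: go to s, push ε → (s, aabaa, X$)
  read a, top X: go to p, push WX → (p, abaa, WX$)
  read a, top W: go to p, push X → (p, baa, XX$)
  read b, top X: go to q, push W → (q, aa, WX$)
  read a, top W: go to p, push WW → (p, a, WWX$)
  read a, top W: go to p, push X → (p, ε, XWX$)
All input consumed in state p with stack XWX$.

XWX$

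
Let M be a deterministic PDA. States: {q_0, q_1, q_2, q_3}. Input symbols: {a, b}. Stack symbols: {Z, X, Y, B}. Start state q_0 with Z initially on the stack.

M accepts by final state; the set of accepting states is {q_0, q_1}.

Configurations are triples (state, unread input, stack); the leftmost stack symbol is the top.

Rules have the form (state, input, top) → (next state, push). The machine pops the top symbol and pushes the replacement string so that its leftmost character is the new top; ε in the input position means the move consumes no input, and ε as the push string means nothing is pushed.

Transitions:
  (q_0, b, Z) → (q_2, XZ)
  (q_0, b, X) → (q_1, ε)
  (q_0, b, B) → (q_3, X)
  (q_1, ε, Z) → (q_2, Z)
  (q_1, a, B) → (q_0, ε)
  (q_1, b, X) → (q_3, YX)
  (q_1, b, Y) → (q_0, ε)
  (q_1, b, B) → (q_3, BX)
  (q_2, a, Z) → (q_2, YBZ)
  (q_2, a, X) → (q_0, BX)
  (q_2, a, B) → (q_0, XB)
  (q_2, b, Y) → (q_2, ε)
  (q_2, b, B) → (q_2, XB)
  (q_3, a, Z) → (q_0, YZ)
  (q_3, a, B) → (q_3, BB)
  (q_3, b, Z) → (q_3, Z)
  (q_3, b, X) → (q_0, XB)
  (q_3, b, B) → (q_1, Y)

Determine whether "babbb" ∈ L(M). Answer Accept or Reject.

Accept

(q_0, babbb, Z) ⊢ (q_2, abbb, XZ) ⊢ (q_0, bbb, BXZ) ⊢ (q_3, bb, XXZ) ⊢ (q_0, b, XBXZ) ⊢ (q_1, ε, BXZ)
All input consumed; state q_1 ∈ F.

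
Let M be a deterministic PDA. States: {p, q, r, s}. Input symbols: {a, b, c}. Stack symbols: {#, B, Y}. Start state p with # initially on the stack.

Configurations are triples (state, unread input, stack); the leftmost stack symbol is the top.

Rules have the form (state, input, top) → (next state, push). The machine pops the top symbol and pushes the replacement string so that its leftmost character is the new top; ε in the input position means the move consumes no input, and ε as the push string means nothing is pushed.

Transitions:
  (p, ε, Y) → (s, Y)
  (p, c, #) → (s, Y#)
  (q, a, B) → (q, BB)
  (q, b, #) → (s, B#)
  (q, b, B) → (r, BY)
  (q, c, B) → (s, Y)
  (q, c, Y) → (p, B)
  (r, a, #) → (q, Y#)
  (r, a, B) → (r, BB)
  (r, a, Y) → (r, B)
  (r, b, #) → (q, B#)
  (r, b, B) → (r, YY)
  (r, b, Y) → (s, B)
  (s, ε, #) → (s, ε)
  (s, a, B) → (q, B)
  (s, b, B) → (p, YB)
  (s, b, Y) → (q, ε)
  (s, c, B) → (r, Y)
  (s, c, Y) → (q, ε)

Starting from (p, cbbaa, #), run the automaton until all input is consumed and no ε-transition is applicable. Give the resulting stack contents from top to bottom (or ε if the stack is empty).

(p, cbbaa, #) ⊢ (s, bbaa, Y#) ⊢ (q, baa, #) ⊢ (s, aa, B#) ⊢ (q, a, B#) ⊢ (q, ε, BB#)
All input consumed in state q with stack BB#.

BB#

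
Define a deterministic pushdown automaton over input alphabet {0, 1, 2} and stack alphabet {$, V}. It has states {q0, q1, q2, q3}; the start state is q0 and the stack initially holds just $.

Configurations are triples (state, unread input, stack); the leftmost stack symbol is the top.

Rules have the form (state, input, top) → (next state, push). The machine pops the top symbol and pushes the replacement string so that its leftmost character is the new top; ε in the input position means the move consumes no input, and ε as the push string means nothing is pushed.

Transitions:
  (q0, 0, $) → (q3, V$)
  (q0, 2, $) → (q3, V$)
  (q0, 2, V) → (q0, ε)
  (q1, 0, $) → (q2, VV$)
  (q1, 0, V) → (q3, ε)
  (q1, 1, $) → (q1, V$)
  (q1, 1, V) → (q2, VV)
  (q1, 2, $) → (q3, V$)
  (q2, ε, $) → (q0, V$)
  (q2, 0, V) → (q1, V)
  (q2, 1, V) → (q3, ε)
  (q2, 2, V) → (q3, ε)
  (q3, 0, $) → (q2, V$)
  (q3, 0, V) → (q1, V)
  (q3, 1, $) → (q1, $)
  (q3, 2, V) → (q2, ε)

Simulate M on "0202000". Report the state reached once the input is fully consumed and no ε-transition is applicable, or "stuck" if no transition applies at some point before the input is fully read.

stuck

(q0, 0202000, $)
  read 0, top $: go to q3, push V$ → (q3, 202000, V$)
  read 2, top V: go to q2, push ε → (q2, 02000, $)
  ε-move, top $: go to q0, push V$ → (q0, 02000, V$)
No transition for (q0, 0, top V); M blocks with input 02000 remaining.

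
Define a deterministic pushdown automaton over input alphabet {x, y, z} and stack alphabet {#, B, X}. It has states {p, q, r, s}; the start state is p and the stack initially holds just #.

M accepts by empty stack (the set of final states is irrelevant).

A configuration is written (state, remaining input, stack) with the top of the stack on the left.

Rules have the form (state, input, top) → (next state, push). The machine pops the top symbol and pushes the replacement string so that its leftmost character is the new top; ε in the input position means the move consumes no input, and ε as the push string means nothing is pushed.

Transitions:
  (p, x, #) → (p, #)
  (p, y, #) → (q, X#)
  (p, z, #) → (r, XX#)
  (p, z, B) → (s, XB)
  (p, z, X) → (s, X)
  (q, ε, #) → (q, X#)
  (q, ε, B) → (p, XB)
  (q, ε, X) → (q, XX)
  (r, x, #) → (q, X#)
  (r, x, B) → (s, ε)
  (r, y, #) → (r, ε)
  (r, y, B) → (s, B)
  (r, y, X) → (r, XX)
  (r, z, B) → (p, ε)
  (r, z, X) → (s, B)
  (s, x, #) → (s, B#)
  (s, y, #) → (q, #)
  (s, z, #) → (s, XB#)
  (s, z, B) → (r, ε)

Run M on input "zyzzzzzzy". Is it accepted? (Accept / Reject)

Accept

(p, zyzzzzzzy, #)
  read z, top #: go to r, push XX# → (r, yzzzzzzy, XX#)
  read y, top X: go to r, push XX → (r, zzzzzzy, XXX#)
  read z, top X: go to s, push B → (s, zzzzzy, BXX#)
  read z, top B: go to r, push ε → (r, zzzzy, XX#)
  read z, top X: go to s, push B → (s, zzzy, BX#)
  read z, top B: go to r, push ε → (r, zzy, X#)
  read z, top X: go to s, push B → (s, zy, B#)
  read z, top B: go to r, push ε → (r, y, #)
  read y, top #: go to r, push ε → (r, ε, ε)
All input consumed and the stack is empty.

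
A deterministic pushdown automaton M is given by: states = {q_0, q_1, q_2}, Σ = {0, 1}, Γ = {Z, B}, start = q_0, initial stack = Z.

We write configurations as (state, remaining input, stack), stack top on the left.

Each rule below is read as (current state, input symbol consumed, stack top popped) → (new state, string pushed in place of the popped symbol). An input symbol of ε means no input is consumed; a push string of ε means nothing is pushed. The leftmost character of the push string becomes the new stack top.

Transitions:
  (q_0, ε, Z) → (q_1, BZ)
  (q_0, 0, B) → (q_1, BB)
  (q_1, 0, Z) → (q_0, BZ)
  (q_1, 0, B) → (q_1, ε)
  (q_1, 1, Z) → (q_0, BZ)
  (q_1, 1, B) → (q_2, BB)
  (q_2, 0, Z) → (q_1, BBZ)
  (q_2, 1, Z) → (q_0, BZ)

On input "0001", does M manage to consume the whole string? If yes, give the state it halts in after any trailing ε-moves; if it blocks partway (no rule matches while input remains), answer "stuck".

(q_0, 0001, Z) ⊢ (q_1, 0001, BZ) ⊢ (q_1, 001, Z) ⊢ (q_0, 01, BZ) ⊢ (q_1, 1, BBZ) ⊢ (q_2, ε, BBBZ)
All input consumed; M is in state q_2.

q_2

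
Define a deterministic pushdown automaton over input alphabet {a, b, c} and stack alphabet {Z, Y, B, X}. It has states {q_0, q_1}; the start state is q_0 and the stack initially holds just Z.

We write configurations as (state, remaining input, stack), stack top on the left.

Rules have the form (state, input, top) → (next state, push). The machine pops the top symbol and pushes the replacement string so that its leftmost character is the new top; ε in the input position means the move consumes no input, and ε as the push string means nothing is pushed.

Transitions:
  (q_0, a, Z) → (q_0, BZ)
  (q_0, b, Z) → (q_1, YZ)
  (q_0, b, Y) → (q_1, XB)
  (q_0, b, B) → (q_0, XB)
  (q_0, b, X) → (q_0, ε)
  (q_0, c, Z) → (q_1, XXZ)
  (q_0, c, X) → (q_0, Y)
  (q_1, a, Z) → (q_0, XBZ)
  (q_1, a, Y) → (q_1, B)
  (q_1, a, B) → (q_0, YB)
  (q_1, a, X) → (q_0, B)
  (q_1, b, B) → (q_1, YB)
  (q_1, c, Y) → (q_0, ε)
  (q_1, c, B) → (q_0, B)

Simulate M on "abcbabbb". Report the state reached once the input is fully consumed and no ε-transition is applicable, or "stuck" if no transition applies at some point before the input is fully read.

(q_0, abcbabbb, Z)
  read a, top Z: go to q_0, push BZ → (q_0, bcbabbb, BZ)
  read b, top B: go to q_0, push XB → (q_0, cbabbb, XBZ)
  read c, top X: go to q_0, push Y → (q_0, babbb, YBZ)
  read b, top Y: go to q_1, push XB → (q_1, abbb, XBBZ)
  read a, top X: go to q_0, push B → (q_0, bbb, BBBZ)
  read b, top B: go to q_0, push XB → (q_0, bb, XBBBZ)
  read b, top X: go to q_0, push ε → (q_0, b, BBBZ)
  read b, top B: go to q_0, push XB → (q_0, ε, XBBBZ)
All input consumed; M is in state q_0.

q_0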